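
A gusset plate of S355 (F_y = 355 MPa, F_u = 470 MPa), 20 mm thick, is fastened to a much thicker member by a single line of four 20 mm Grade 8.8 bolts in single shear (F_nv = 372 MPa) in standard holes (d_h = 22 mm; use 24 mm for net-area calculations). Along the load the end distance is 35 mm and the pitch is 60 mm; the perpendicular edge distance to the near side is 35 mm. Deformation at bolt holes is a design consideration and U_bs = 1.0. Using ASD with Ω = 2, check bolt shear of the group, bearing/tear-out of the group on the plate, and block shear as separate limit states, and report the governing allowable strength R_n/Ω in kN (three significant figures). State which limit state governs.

234 kN (bolt shear governs)

Bolt shear: A_b = π·20²/4 = 314.2 mm²; R_n = 372 × 314.2 × 4 × 1 / 1000 = 467.5 kN → 467.5 / 2 = 234 kN.
Bearing: edge l_c = 24, r_n = 270.7 kN; interior l_c = 38, r_n = 428.6 kN; R_n = 270.7 + 3·428.6 = 1557 kN → 778 kN.
Block shear: A_gv = 4300, A_nv = 2620, A_nt = 460 mm²; R_n = min(0.6F_uA_nv, 0.6F_yA_gv) + U_bs·F_u·A_nt = 955 kN → 478 kN.
Bolt shear governs: 234 kN.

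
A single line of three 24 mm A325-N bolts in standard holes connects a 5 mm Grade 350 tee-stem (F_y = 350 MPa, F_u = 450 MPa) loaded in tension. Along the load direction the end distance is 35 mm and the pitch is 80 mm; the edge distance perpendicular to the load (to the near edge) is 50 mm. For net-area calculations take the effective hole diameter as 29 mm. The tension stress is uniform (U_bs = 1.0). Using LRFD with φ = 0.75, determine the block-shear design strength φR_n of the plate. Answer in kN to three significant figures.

184 kN

Shear plane L_v = 35 + 2·80 = 195 mm; A_gv = 195 × 5 = 975 mm².
A_nv = (195 − 2.5·29) × 5 = 612.5 mm².
A_nt = (50 − 0.5·29) × 5 = 177.5 mm².
0.6 F_u A_nv = 165.4 kN; 0.6 F_y A_gv = 204.8 kN → shear rupture governs the shear term.
R_n = 165.4 + 1.0 × 450 × 177.5 / 1000 = 245.2 kN.
Design strength φR_n = 0.75 × 245.2 = 184 kN.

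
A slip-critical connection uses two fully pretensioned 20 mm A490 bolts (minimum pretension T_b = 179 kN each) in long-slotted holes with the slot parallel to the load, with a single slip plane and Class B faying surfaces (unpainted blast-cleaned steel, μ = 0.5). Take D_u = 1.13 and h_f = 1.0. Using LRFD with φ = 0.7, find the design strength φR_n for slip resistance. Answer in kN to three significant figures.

R_n = μ · D_u · h_f · T_b · n_s · n_b = 0.5 × 1.13 × 1.0 × 179 × 1 × 2 = 202.3 kN.
Design strength φR_n = 0.7 × 202.3 = 142 kN.

142 kN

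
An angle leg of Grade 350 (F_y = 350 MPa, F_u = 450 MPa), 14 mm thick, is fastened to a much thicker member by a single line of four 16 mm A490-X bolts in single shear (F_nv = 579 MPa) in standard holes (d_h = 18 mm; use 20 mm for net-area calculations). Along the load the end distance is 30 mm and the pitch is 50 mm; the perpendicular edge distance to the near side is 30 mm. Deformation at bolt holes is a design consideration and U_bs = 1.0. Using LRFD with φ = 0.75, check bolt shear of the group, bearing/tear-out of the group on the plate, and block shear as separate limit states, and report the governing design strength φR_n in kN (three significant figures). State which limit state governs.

Bolt shear: A_b = π·16²/4 = 201.1 mm²; R_n = 579 × 201.1 × 4 × 1 / 1000 = 465.7 kN → 0.75 × 465.7 = 349 kN.
Bearing: edge l_c = 21, r_n = 158.8 kN; interior l_c = 32, r_n = 241.9 kN; R_n = 158.8 + 3·241.9 = 884.5 kN → 663 kN.
Block shear: A_gv = 2520, A_nv = 1540, A_nt = 280 mm²; R_n = min(0.6F_uA_nv, 0.6F_yA_gv) + U_bs·F_u·A_nt = 541.8 kN → 406 kN.
Bolt shear governs: 349 kN.

349 kN (bolt shear governs)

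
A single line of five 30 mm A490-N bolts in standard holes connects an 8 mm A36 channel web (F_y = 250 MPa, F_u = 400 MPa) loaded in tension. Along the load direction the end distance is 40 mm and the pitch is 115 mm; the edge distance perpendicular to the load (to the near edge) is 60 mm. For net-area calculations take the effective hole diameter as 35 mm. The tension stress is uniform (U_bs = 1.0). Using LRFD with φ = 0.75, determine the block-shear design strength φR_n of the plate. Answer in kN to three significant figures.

552 kN

Shear plane L_v = 40 + 4·115 = 500 mm; A_gv = 500 × 8 = 4000 mm².
A_nv = (500 − 4.5·35) × 8 = 2740 mm².
A_nt = (60 − 0.5·35) × 8 = 340 mm².
0.6 F_u A_nv = 657.6 kN; 0.6 F_y A_gv = 600 kN → shear yielding governs the shear term.
R_n = 600 + 1.0 × 400 × 340 / 1000 = 736 kN.
Design strength φR_n = 0.75 × 736 = 552 kN.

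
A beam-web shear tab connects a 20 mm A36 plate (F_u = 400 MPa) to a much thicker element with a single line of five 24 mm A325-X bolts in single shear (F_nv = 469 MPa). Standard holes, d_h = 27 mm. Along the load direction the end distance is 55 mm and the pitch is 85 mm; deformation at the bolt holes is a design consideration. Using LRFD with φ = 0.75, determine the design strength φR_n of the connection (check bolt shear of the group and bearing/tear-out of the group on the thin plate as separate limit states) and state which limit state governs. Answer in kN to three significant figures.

796 kN (bolt shear governs)

Bolt shear: A_b = π·24²/4 = 452.4 mm²; R_n = 469 × 452.4 × 5 × 1 / 1000 = 1061 kN → 0.75 × 1061 = 796 kN.
Bearing (1.2 l_c t F_u ≤ 2.4 d t F_u): upper limit = 2.4·24·20·400 / 1000 = 460.8 kN.
  Edge l_c = 55 − 27/2 = 41.5 → r_n = 398.4 kN; interior l_c = 85 − 27 = 58 → r_n = 460.8 kN.
  R_n,bearing = 1·398.4 + 4·460.8 = 2242 kN → 0.75 × 2242 = 1680 kN.
Bolt shear governs: 796 kN.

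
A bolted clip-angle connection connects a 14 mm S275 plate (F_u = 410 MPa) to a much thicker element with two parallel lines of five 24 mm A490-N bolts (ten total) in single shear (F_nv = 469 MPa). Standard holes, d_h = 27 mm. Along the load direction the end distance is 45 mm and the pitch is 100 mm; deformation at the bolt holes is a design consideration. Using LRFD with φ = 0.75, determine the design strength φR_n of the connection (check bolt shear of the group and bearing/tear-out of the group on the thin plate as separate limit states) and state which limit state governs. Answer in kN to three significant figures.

1590 kN (bolt shear governs)

Bolt shear: A_b = π·24²/4 = 452.4 mm²; R_n = 469 × 452.4 × 10 × 1 / 1000 = 2122 kN → 0.75 × 2122 = 1590 kN.
Bearing (1.2 l_c t F_u ≤ 2.4 d t F_u): upper limit = 2.4·24·14·410 / 1000 = 330.6 kN.
  Edge l_c = 45 − 27/2 = 31.5 → r_n = 217 kN; interior l_c = 100 − 27 = 73 → r_n = 330.6 kN.
  R_n,bearing = 2·217 + 8·330.6 = 3079 kN → 0.75 × 3079 = 2310 kN.
Bolt shear governs: 1590 kN.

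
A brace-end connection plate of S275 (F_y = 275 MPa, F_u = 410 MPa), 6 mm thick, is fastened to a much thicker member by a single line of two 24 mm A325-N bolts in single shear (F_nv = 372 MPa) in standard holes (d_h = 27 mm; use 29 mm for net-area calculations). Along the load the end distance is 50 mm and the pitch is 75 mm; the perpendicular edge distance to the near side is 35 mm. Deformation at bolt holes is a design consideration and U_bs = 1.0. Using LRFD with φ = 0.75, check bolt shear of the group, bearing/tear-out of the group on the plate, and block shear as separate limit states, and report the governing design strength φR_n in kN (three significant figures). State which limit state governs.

Bolt shear: A_b = π·24²/4 = 452.4 mm²; R_n = 372 × 452.4 × 2 × 1 / 1000 = 336.6 kN → 0.75 × 336.6 = 252 kN.
Bearing: edge l_c = 36.5, r_n = 107.7 kN; interior l_c = 48, r_n = 141.7 kN; R_n = 107.7 + 1·141.7 = 249.4 kN → 187 kN.
Block shear: A_gv = 750, A_nv = 489, A_nt = 123 mm²; R_n = min(0.6F_uA_nv, 0.6F_yA_gv) + U_bs·F_u·A_nt = 170.7 kN → 128 kN.
Block shear governs: 128 kN.

128 kN (block shear governs)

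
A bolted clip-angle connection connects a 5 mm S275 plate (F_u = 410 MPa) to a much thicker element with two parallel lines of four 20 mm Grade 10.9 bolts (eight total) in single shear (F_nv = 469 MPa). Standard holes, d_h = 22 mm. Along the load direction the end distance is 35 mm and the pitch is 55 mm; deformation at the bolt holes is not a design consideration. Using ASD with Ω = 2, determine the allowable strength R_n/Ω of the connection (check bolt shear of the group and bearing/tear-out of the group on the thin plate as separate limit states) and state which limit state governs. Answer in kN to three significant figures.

378 kN (bearing governs)

Bolt shear: A_b = π·20²/4 = 314.2 mm²; R_n = 469 × 314.2 × 8 × 1 / 1000 = 1179 kN → 1179 / 2 = 589 kN.
Bearing (1.5 l_c t F_u ≤ 3.0 d t F_u): upper limit = 3.0·20·5·410 / 1000 = 123 kN.
  Edge l_c = 35 − 22/2 = 24 → r_n = 73.8 kN; interior l_c = 55 − 22 = 33 → r_n = 101.5 kN.
  R_n,bearing = 2·73.8 + 6·101.5 = 756.5 kN → 756.5 / 2 = 378 kN.
Bearing governs: 378 kN.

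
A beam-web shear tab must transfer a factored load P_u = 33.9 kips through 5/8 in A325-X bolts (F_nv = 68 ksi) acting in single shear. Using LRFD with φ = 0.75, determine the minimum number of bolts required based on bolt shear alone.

A_b = π·0.625²/4 = 0.3068 in².
Per-bolt design strength φR_n = 0.75 × 68 × 0.3068 × 1 = 15.65 kips.
n ≥ 33.9 / 15.65 = 2.167 → use 3 bolts.

3 bolts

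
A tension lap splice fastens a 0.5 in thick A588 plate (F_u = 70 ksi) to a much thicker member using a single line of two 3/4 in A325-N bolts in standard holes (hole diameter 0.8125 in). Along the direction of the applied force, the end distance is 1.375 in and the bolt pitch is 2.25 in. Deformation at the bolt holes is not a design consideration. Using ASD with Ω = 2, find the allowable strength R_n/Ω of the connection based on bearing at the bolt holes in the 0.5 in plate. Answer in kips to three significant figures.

63.2 kips

Per bolt r_n = 1.5 l_c t F_u ≤ 3.0 d t F_u; upper limit = 3.0 × 0.75 × 0.5 × 70 = 78.75 kips.
Edge bolt: l_c = 1.375 − 0.8125/2 = 0.9688 in → 1.5 × 0.9688 × 0.5 × 70 = 50.86 → r_n = 50.86 kips.
Interior bolts: l_c = 2.25 − 0.8125 = 1.438 in → 1.5 × 1.438 × 0.5 × 70 = 75.47 → r_n = 75.47 kips.
R_n = 1 × 50.86 + 1 × 75.47 = 126.3 kips.
Allowable strength R_n/Ω = 126.3 / 2 = 63.2 kips.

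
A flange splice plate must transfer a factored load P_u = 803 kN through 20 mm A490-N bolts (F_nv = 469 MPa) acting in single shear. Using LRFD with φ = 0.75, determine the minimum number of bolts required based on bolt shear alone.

A_b = π·20²/4 = 314.2 mm².
Per-bolt design strength φR_n = 0.75 × 469 × 314.2 × 1 / 1000 = 110.5 kN.
n ≥ 803 / 110.5 = 7.267 → use 8 bolts.

8 bolts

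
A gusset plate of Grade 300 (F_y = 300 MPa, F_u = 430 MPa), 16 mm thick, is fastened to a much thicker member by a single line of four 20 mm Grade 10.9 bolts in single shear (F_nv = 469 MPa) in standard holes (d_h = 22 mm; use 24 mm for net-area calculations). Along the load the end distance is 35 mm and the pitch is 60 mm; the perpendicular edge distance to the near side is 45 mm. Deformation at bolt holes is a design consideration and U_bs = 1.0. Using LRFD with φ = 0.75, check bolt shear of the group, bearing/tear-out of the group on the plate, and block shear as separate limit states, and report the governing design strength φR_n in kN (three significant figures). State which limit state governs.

Bolt shear: A_b = π·20²/4 = 314.2 mm²; R_n = 469 × 314.2 × 4 × 1 / 1000 = 589.4 kN → 0.75 × 589.4 = 442 kN.
Bearing: edge l_c = 24, r_n = 198.1 kN; interior l_c = 38, r_n = 313.7 kN; R_n = 198.1 + 3·313.7 = 1139 kN → 854 kN.
Block shear: A_gv = 3440, A_nv = 2096, A_nt = 528 mm²; R_n = min(0.6F_uA_nv, 0.6F_yA_gv) + U_bs·F_u·A_nt = 767.8 kN → 576 kN.
Bolt shear governs: 442 kN.

442 kN (bolt shear governs)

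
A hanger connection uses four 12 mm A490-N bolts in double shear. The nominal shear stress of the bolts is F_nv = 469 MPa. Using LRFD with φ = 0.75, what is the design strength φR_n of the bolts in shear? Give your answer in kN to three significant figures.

318 kN

A_b = π × 12² / 4 = 113.1 mm².
R_n = F_nv · A_b · n · n_s = 469 × 113.1 × 4 × 2 / 1000 = 424.3 kN.
Design strength φR_n = 0.75 × 424.3 = 318 kN.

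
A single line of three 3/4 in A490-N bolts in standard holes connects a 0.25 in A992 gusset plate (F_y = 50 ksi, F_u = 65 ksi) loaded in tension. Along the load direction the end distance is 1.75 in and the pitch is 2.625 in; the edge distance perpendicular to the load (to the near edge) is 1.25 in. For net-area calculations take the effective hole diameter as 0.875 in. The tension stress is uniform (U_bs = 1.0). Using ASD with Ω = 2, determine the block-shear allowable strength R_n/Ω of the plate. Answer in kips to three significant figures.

30.1 kips

Shear plane L_v = 1.75 + 2·2.625 = 7 in; A_gv = 7 × 0.25 = 1.75 in².
A_nv = (7 − 2.5·0.875) × 0.25 = 1.203 in².
A_nt = (1.25 − 0.5·0.875) × 0.25 = 0.2031 in².
0.6 F_u A_nv = 46.92 kips; 0.6 F_y A_gv = 52.5 kips → shear rupture governs the shear term.
R_n = 46.92 + 1.0 × 65 × 0.2031 = 60.12 kips.
Allowable strength R_n/Ω = 60.12 / 2 = 30.1 kips.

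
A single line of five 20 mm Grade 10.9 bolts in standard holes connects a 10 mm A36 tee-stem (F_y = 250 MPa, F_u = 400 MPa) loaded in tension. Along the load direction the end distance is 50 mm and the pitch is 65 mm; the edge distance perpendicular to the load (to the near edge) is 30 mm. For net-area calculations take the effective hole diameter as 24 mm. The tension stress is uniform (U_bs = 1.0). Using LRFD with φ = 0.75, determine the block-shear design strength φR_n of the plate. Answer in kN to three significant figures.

403 kN

Shear plane L_v = 50 + 4·65 = 310 mm; A_gv = 310 × 10 = 3100 mm².
A_nv = (310 − 4.5·24) × 10 = 2020 mm².
A_nt = (30 − 0.5·24) × 10 = 180 mm².
0.6 F_u A_nv = 484.8 kN; 0.6 F_y A_gv = 465 kN → shear yielding governs the shear term.
R_n = 465 + 1.0 × 400 × 180 / 1000 = 537 kN.
Design strength φR_n = 0.75 × 537 = 403 kN.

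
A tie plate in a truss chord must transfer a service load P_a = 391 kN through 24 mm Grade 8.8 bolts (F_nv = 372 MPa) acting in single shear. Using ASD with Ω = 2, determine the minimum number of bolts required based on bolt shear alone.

5 bolts

A_b = π·24²/4 = 452.4 mm².
Per-bolt allowable strength R_n/Ω = 372 × 452.4 × 1 / 1000 / 2 = 84.14 kN.
n ≥ 391 / 84.14 = 4.647 → use 5 bolts.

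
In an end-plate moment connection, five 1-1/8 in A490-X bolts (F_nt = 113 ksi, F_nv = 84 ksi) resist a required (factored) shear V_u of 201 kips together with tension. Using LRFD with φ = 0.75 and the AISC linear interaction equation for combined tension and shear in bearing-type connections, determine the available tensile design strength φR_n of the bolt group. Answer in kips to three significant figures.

A_b = π·1.125²/4 = 0.994 in²; f_rv = 201 / (5 × 0.994) = 40.44 ksi.
F'_nt = 1.3 F_nt − (F_nt / φF_nv) f_rv = 1.3·113 − (113/(0.75·84))·40.44 = 74.36 ksi, capped at F_nt → F'_nt = 74.36 ksi.
R_n = F'_nt · A_b · n = 74.36 × 0.994 × 5 = 369.6 kips.
Design strength φR_n = 0.75 × 369.6 = 277 kips.

277 kips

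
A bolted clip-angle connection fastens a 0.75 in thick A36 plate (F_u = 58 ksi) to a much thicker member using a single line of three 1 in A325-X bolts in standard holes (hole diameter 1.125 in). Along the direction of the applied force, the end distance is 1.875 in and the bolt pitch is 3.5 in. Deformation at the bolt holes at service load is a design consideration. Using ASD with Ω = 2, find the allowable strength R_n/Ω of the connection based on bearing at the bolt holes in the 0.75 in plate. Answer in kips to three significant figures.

Per bolt r_n = 1.2 l_c t F_u ≤ 2.4 d t F_u; upper limit = 2.4 × 1 × 0.75 × 58 = 104.4 kips.
Edge bolt: l_c = 1.875 − 1.125/2 = 1.312 in → 1.2 × 1.312 × 0.75 × 58 = 68.51 → r_n = 68.51 kips.
Interior bolts: l_c = 3.5 − 1.125 = 2.375 in → 1.2 × 2.375 × 0.75 × 58 = 124 → r_n = 104.4 kips.
R_n = 1 × 68.51 + 2 × 104.4 = 277.3 kips.
Allowable strength R_n/Ω = 277.3 / 2 = 139 kips.

139 kips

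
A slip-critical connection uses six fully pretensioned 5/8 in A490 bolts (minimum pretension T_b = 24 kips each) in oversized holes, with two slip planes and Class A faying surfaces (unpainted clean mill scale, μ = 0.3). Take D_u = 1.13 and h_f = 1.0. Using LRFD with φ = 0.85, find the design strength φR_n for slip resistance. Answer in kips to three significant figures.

R_n = μ · D_u · h_f · T_b · n_s · n_b = 0.3 × 1.13 × 1.0 × 24 × 2 × 6 = 97.63 kips.
Design strength φR_n = 0.85 × 97.63 = 83 kips.

83 kips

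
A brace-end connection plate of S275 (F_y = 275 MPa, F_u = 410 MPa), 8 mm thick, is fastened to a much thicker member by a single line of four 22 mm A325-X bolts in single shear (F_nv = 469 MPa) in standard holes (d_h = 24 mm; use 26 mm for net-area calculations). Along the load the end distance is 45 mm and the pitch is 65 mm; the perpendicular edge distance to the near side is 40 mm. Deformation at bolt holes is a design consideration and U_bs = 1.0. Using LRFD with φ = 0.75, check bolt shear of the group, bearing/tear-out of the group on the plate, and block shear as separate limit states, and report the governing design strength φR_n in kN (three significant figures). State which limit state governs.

Bolt shear: A_b = π·22²/4 = 380.1 mm²; R_n = 469 × 380.1 × 4 × 1 / 1000 = 713.1 kN → 0.75 × 713.1 = 535 kN.
Bearing: edge l_c = 33, r_n = 129.9 kN; interior l_c = 41, r_n = 161.4 kN; R_n = 129.9 + 3·161.4 = 614 kN → 461 kN.
Block shear: A_gv = 1920, A_nv = 1192, A_nt = 216 mm²; R_n = min(0.6F_uA_nv, 0.6F_yA_gv) + U_bs·F_u·A_nt = 381.8 kN → 286 kN.
Block shear governs: 286 kN.

286 kN (block shear governs)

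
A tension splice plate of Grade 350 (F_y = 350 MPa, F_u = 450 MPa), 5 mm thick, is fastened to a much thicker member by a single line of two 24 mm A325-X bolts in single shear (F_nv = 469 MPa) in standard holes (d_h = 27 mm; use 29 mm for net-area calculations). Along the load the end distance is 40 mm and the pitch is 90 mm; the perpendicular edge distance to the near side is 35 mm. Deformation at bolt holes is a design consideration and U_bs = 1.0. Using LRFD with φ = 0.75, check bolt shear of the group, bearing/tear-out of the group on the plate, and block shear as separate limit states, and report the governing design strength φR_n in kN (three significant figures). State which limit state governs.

Bolt shear: A_b = π·24²/4 = 452.4 mm²; R_n = 469 × 452.4 × 2 × 1 / 1000 = 424.3 kN → 0.75 × 424.3 = 318 kN.
Bearing: edge l_c = 26.5, r_n = 71.55 kN; interior l_c = 63, r_n = 129.6 kN; R_n = 71.55 + 1·129.6 = 201.1 kN → 151 kN.
Block shear: A_gv = 650, A_nv = 432.5, A_nt = 102.5 mm²; R_n = min(0.6F_uA_nv, 0.6F_yA_gv) + U_bs·F_u·A_nt = 162.9 kN → 122 kN.
Block shear governs: 122 kN.

122 kN (block shear governs)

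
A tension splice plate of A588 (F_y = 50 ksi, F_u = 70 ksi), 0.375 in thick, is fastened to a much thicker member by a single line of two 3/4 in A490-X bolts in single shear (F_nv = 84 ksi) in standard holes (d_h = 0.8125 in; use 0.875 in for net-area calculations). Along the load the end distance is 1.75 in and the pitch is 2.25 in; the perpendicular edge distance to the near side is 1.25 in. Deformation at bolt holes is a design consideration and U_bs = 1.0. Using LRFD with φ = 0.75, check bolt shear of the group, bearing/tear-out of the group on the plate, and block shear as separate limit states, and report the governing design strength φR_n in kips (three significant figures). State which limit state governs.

47.7 kips (block shear governs)

Bolt shear: A_b = π·0.75²/4 = 0.4418 in²; R_n = 84 × 0.4418 × 2 × 1 = 74.22 kips → 0.75 × 74.22 = 55.7 kips.
Bearing: edge l_c = 1.344, r_n = 42.33 kips; interior l_c = 1.438, r_n = 45.28 kips; R_n = 42.33 + 1·45.28 = 87.61 kips → 65.7 kips.
Block shear: A_gv = 1.5, A_nv = 1.008, A_nt = 0.3047 in²; R_n = min(0.6F_uA_nv, 0.6F_yA_gv) + U_bs·F_u·A_nt = 63.66 kips → 47.7 kips.
Block shear governs: 47.7 kips.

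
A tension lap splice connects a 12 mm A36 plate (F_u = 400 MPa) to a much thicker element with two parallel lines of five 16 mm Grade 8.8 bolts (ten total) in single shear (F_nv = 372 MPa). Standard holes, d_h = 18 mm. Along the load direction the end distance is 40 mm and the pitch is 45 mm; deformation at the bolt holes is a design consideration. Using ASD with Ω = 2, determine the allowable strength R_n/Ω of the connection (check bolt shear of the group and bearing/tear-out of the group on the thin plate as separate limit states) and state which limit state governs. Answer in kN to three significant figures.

374 kN (bolt shear governs)

Bolt shear: A_b = π·16²/4 = 201.1 mm²; R_n = 372 × 201.1 × 10 × 1 / 1000 = 748 kN → 748 / 2 = 374 kN.
Bearing (1.2 l_c t F_u ≤ 2.4 d t F_u): upper limit = 2.4·16·12·400 / 1000 = 184.3 kN.
  Edge l_c = 40 − 18/2 = 31 → r_n = 178.6 kN; interior l_c = 45 − 18 = 27 → r_n = 155.5 kN.
  R_n,bearing = 2·178.6 + 8·155.5 = 1601 kN → 1601 / 2 = 801 kN.
Bolt shear governs: 374 kN.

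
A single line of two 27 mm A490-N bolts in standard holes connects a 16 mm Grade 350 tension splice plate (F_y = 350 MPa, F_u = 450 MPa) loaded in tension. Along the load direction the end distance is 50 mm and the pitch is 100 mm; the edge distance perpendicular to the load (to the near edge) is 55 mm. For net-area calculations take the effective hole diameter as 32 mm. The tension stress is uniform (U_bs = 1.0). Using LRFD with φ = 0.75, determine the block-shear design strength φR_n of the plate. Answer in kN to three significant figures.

541 kN

Shear plane L_v = 50 + 1·100 = 150 mm; A_gv = 150 × 16 = 2400 mm².
A_nv = (150 − 1.5·32) × 16 = 1632 mm².
A_nt = (55 − 0.5·32) × 16 = 624 mm².
0.6 F_u A_nv = 440.6 kN; 0.6 F_y A_gv = 504 kN → shear rupture governs the shear term.
R_n = 440.6 + 1.0 × 450 × 624 / 1000 = 721.4 kN.
Design strength φR_n = 0.75 × 721.4 = 541 kN.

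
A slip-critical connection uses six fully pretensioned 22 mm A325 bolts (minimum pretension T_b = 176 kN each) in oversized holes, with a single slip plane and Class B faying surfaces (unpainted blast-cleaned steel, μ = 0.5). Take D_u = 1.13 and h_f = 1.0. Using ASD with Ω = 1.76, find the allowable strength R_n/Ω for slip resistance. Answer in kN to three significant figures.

R_n = μ · D_u · h_f · T_b · n_s · n_b = 0.5 × 1.13 × 1.0 × 176 × 1 × 6 = 596.6 kN.
Allowable strength R_n/Ω = 596.6 / 1.76 = 339 kN.

339 kN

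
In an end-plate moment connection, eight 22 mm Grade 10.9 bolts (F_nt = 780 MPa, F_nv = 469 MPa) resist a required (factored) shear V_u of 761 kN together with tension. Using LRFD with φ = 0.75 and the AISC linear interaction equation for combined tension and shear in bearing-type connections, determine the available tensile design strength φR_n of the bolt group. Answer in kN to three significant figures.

1050 kN

A_b = π·22²/4 = 380.1 mm²; f_rv = 761 × 1000 / (8 × 380.1) = 250.2 MPa.
F'_nt = 1.3 F_nt − (F_nt / φF_nv) f_rv = 1.3·780 − (780/(0.75·469))·250.2 = 459.1 MPa, capped at F_nt → F'_nt = 459.1 MPa.
R_n = F'_nt · A_b · n = 459.1 × 380.1 × 8 / 1000 = 1396 kN.
Design strength φR_n = 0.75 × 1396 = 1050 kN.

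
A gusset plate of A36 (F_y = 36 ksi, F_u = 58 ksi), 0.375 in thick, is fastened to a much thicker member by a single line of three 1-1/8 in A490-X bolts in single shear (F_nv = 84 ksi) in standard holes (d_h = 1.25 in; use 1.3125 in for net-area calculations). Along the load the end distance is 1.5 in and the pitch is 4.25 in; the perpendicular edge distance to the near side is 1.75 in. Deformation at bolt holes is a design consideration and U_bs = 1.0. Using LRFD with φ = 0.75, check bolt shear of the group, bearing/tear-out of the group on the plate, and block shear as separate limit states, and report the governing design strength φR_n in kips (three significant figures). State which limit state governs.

78.6 kips (block shear governs)

Bolt shear: A_b = π·1.125²/4 = 0.994 in²; R_n = 84 × 0.994 × 3 × 1 = 250.5 kips → 0.75 × 250.5 = 188 kips.
Bearing: edge l_c = 0.875, r_n = 22.84 kips; interior l_c = 3, r_n = 58.72 kips; R_n = 22.84 + 2·58.72 = 140.3 kips → 105 kips.
Block shear: A_gv = 3.75, A_nv = 2.52, A_nt = 0.4102 in²; R_n = min(0.6F_uA_nv, 0.6F_yA_gv) + U_bs·F_u·A_nt = 104.8 kips → 78.6 kips.
Block shear governs: 78.6 kips.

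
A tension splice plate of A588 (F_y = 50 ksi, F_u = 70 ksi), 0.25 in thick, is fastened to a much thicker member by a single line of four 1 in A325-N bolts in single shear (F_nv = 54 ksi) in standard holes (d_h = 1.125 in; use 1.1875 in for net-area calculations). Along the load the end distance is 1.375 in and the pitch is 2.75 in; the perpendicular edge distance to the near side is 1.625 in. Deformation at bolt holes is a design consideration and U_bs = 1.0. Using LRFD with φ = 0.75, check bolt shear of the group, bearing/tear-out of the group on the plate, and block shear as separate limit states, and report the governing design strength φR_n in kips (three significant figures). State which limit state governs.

Bolt shear: A_b = π·1²/4 = 0.7854 in²; R_n = 54 × 0.7854 × 4 × 1 = 169.6 kips → 0.75 × 169.6 = 127 kips.
Bearing: edge l_c = 0.8125, r_n = 17.06 kips; interior l_c = 1.625, r_n = 34.12 kips; R_n = 17.06 + 3·34.12 = 119.4 kips → 89.6 kips.
Block shear: A_gv = 2.406, A_nv = 1.367, A_nt = 0.2578 in²; R_n = min(0.6F_uA_nv, 0.6F_yA_gv) + U_bs·F_u·A_nt = 75.47 kips → 56.6 kips.
Block shear governs: 56.6 kips.

56.6 kips (block shear governs)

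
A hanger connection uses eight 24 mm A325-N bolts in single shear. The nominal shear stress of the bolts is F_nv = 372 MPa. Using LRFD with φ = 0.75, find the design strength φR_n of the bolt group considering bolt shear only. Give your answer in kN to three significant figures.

1010 kN

A_b = π × 24² / 4 = 452.4 mm².
R_n = F_nv · A_b · n · n_s = 372 × 452.4 × 8 × 1 / 1000 = 1346 kN.
Design strength φR_n = 0.75 × 1346 = 1010 kN.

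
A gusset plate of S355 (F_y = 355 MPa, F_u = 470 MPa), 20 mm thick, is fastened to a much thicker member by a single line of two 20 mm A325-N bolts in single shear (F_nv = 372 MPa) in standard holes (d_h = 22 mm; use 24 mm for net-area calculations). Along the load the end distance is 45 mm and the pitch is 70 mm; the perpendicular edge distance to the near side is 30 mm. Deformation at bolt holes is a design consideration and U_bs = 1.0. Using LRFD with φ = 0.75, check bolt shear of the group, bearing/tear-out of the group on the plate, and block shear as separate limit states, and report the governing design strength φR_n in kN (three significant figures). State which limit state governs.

175 kN (bolt shear governs)

Bolt shear: A_b = π·20²/4 = 314.2 mm²; R_n = 372 × 314.2 × 2 × 1 / 1000 = 233.7 kN → 0.75 × 233.7 = 175 kN.
Bearing: edge l_c = 34, r_n = 383.5 kN; interior l_c = 48, r_n = 451.2 kN; R_n = 383.5 + 1·451.2 = 834.7 kN → 626 kN.
Block shear: A_gv = 2300, A_nv = 1580, A_nt = 360 mm²; R_n = min(0.6F_uA_nv, 0.6F_yA_gv) + U_bs·F_u·A_nt = 614.8 kN → 461 kN.
Bolt shear governs: 175 kN.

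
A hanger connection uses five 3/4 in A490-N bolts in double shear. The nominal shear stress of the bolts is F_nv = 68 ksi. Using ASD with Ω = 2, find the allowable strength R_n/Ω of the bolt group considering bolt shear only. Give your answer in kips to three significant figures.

150 kips

A_b = π × 0.75² / 4 = 0.4418 in².
R_n = F_nv · A_b · n · n_s = 68 × 0.4418 × 5 × 2 = 300.4 kips.
Allowable strength R_n/Ω = 300.4 / 2 = 150 kips.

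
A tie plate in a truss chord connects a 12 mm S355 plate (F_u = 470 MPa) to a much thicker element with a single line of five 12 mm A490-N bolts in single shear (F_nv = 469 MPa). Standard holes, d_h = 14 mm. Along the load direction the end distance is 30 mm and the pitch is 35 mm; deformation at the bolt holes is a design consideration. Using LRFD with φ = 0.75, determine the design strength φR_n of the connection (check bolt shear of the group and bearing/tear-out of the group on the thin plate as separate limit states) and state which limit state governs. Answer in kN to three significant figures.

199 kN (bolt shear governs)

Bolt shear: A_b = π·12²/4 = 113.1 mm²; R_n = 469 × 113.1 × 5 × 1 / 1000 = 265.2 kN → 0.75 × 265.2 = 199 kN.
Bearing (1.2 l_c t F_u ≤ 2.4 d t F_u): upper limit = 2.4·12·12·470 / 1000 = 162.4 kN.
  Edge l_c = 30 − 14/2 = 23 → r_n = 155.7 kN; interior l_c = 35 − 14 = 21 → r_n = 142.1 kN.
  R_n,bearing = 1·155.7 + 4·142.1 = 724.2 kN → 0.75 × 724.2 = 543 kN.
Bolt shear governs: 199 kN.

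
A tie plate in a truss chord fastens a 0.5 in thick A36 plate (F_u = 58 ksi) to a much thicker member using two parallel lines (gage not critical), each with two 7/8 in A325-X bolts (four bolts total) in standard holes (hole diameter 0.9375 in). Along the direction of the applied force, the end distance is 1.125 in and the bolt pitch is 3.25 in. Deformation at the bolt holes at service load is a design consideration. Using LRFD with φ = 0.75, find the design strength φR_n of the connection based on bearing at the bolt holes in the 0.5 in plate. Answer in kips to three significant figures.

Per bolt r_n = 1.2 l_c t F_u ≤ 2.4 d t F_u; upper limit = 2.4 × 0.875 × 0.5 × 58 = 60.9 kips.
Edge bolt: l_c = 1.125 − 0.9375/2 = 0.6562 in → 1.2 × 0.6562 × 0.5 × 58 = 22.84 → r_n = 22.84 kips.
Interior bolts: l_c = 3.25 − 0.9375 = 2.312 in → 1.2 × 2.312 × 0.5 × 58 = 80.47 → r_n = 60.9 kips.
R_n = 2 × 22.84 + 2 × 60.9 = 167.5 kips.
Design strength φR_n = 0.75 × 167.5 = 126 kips.

126 kips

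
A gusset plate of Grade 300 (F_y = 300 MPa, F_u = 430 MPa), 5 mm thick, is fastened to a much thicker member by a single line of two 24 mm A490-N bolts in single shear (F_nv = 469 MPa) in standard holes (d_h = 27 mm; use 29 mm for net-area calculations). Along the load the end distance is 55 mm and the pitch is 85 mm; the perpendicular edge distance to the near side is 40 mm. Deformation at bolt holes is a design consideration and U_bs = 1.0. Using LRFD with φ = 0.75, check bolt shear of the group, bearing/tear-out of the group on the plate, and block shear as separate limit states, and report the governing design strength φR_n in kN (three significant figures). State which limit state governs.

Bolt shear: A_b = π·24²/4 = 452.4 mm²; R_n = 469 × 452.4 × 2 × 1 / 1000 = 424.3 kN → 0.75 × 424.3 = 318 kN.
Bearing: edge l_c = 41.5, r_n = 107.1 kN; interior l_c = 58, r_n = 123.8 kN; R_n = 107.1 + 1·123.8 = 230.9 kN → 173 kN.
Block shear: A_gv = 700, A_nv = 482.5, A_nt = 127.5 mm²; R_n = min(0.6F_uA_nv, 0.6F_yA_gv) + U_bs·F_u·A_nt = 179.3 kN → 134 kN.
Block shear governs: 134 kN.

134 kN (block shear governs)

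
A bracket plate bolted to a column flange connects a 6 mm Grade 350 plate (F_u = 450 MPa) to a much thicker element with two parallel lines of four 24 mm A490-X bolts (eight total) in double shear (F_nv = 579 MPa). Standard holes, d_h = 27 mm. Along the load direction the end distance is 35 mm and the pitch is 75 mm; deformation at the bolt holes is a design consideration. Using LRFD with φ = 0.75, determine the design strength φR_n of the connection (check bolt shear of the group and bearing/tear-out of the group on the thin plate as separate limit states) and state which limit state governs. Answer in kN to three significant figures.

804 kN (bearing governs)

Bolt shear: A_b = π·24²/4 = 452.4 mm²; R_n = 579 × 452.4 × 8 × 2 / 1000 = 4191 kN → 0.75 × 4191 = 3140 kN.
Bearing (1.2 l_c t F_u ≤ 2.4 d t F_u): upper limit = 2.4·24·6·450 / 1000 = 155.5 kN.
  Edge l_c = 35 − 27/2 = 21.5 → r_n = 69.66 kN; interior l_c = 75 − 27 = 48 → r_n = 155.5 kN.
  R_n,bearing = 2·69.66 + 6·155.5 = 1072 kN → 0.75 × 1072 = 804 kN.
Bearing governs: 804 kN.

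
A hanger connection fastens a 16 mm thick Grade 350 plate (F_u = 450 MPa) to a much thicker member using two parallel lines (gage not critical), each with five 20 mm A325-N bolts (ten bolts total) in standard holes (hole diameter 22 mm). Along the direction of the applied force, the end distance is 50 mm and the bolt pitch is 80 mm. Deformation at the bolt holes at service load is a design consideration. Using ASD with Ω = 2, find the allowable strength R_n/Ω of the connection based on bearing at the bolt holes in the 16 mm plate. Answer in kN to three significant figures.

1720 kN

Per bolt r_n = 1.2 l_c t F_u ≤ 2.4 d t F_u; upper limit = 2.4 × 20 × 16 × 450 / 1000 = 345.6 kN.
Edge bolt: l_c = 50 − 22/2 = 39 mm → 1.2 × 39 × 16 × 450 / 1000 = 337 → r_n = 337 kN.
Interior bolts: l_c = 80 − 22 = 58 mm → 1.2 × 58 × 16 × 450 / 1000 = 501.1 → r_n = 345.6 kN.
R_n = 2 × 337 + 8 × 345.6 = 3439 kN.
Allowable strength R_n/Ω = 3439 / 2 = 1720 kN.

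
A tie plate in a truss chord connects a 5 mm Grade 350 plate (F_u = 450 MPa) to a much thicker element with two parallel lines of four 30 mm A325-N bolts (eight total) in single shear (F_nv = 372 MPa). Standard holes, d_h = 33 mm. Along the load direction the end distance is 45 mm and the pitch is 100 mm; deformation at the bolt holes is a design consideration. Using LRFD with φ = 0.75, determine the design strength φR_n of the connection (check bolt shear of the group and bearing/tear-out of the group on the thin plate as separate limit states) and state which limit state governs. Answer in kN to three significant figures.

844 kN (bearing governs)

Bolt shear: A_b = π·30²/4 = 706.9 mm²; R_n = 372 × 706.9 × 8 × 1 / 1000 = 2104 kN → 0.75 × 2104 = 1580 kN.
Bearing (1.2 l_c t F_u ≤ 2.4 d t F_u): upper limit = 2.4·30·5·450 / 1000 = 162 kN.
  Edge l_c = 45 − 33/2 = 28.5 → r_n = 76.95 kN; interior l_c = 100 − 33 = 67 → r_n = 162 kN.
  R_n,bearing = 2·76.95 + 6·162 = 1126 kN → 0.75 × 1126 = 844 kN.
Bearing governs: 844 kN.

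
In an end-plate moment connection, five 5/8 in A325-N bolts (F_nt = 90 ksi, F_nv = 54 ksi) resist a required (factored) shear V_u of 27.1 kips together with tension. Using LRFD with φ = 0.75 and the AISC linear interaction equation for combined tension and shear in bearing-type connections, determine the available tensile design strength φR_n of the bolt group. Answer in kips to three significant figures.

89.4 kips

A_b = π·0.625²/4 = 0.3068 in²; f_rv = 27.1 / (5 × 0.3068) = 17.67 ksi.
F'_nt = 1.3 F_nt − (F_nt / φF_nv) f_rv = 1.3·90 − (90/(0.75·54))·17.67 = 77.74 ksi, capped at F_nt → F'_nt = 77.74 ksi.
R_n = F'_nt · A_b · n = 77.74 × 0.3068 × 5 = 119.3 kips.
Design strength φR_n = 0.75 × 119.3 = 89.4 kips.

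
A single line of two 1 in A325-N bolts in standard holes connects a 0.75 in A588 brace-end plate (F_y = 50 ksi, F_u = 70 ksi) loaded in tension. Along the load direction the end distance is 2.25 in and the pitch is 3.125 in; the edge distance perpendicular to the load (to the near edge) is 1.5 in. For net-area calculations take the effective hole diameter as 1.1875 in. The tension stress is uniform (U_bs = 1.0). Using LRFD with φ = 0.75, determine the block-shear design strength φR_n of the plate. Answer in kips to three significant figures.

Shear plane L_v = 2.25 + 1·3.125 = 5.375 in; A_gv = 5.375 × 0.75 = 4.031 in².
A_nv = (5.375 − 1.5·1.1875) × 0.75 = 2.695 in².
A_nt = (1.5 − 0.5·1.1875) × 0.75 = 0.6797 in².
0.6 F_u A_nv = 113.2 kips; 0.6 F_y A_gv = 120.9 kips → shear rupture governs the shear term.
R_n = 113.2 + 1.0 × 70 × 0.6797 = 160.8 kips.
Design strength φR_n = 0.75 × 160.8 = 121 kips.

121 kips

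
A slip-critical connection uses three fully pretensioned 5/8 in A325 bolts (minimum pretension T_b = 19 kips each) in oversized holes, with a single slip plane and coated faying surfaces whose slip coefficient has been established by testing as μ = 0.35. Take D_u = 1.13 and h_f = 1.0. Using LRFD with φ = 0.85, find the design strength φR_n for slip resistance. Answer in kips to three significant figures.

R_n = μ · D_u · h_f · T_b · n_s · n_b = 0.35 × 1.13 × 1.0 × 19 × 1 × 3 = 22.54 kips.
Design strength φR_n = 0.85 × 22.54 = 19.2 kips.

19.2 kips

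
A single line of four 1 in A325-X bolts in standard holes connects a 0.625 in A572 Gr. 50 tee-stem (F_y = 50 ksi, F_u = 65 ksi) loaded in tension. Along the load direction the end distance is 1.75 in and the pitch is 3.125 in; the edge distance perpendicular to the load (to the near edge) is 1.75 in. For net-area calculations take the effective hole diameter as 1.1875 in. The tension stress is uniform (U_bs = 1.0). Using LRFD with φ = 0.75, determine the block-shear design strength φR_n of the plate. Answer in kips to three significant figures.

Shear plane L_v = 1.75 + 3·3.125 = 11.12 in; A_gv = 11.12 × 0.625 = 6.953 in².
A_nv = (11.12 − 3.5·1.1875) × 0.625 = 4.355 in².
A_nt = (1.75 − 0.5·1.1875) × 0.625 = 0.7227 in².
0.6 F_u A_nv = 169.9 kips; 0.6 F_y A_gv = 208.6 kips → shear rupture governs the shear term.
R_n = 169.9 + 1.0 × 65 × 0.7227 = 216.8 kips.
Design strength φR_n = 0.75 × 216.8 = 163 kips.

163 kips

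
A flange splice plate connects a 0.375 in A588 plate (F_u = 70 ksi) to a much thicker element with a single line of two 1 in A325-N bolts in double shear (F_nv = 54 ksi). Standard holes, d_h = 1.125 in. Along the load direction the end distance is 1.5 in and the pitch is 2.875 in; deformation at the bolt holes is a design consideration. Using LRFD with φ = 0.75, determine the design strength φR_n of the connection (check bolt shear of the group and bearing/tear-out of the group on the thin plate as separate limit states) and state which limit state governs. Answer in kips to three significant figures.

63.5 kips (bearing governs)

Bolt shear: A_b = π·1²/4 = 0.7854 in²; R_n = 54 × 0.7854 × 2 × 2 = 169.6 kips → 0.75 × 169.6 = 127 kips.
Bearing (1.2 l_c t F_u ≤ 2.4 d t F_u): upper limit = 2.4·1·0.375·70 = 63 kips.
  Edge l_c = 1.5 − 1.125/2 = 0.9375 → r_n = 29.53 kips; interior l_c = 2.875 − 1.125 = 1.75 → r_n = 55.13 kips.
  R_n,bearing = 1·29.53 + 1·55.13 = 84.66 kips → 0.75 × 84.66 = 63.5 kips.
Bearing governs: 63.5 kips.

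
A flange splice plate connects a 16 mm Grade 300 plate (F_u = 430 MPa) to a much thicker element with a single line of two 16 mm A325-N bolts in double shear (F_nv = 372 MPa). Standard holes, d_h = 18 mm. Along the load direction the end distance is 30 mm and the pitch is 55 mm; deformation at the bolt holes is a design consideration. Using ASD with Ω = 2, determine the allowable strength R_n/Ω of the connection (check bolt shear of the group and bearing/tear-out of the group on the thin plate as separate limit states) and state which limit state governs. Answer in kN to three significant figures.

Bolt shear: A_b = π·16²/4 = 201.1 mm²; R_n = 372 × 201.1 × 2 × 2 / 1000 = 299.2 kN → 299.2 / 2 = 150 kN.
Bearing (1.2 l_c t F_u ≤ 2.4 d t F_u): upper limit = 2.4·16·16·430 / 1000 = 264.2 kN.
  Edge l_c = 30 − 18/2 = 21 → r_n = 173.4 kN; interior l_c = 55 − 18 = 37 → r_n = 264.2 kN.
  R_n,bearing = 1·173.4 + 1·264.2 = 437.6 kN → 437.6 / 2 = 219 kN.
Bolt shear governs: 150 kN.

150 kN (bolt shear governs)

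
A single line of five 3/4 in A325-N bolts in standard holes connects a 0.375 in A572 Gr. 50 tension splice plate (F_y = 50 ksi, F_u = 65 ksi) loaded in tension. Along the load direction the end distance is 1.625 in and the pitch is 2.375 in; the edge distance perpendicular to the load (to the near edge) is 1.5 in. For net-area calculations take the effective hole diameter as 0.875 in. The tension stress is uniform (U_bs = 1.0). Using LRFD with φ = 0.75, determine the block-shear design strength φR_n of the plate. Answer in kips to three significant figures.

98.3 kips

Shear plane L_v = 1.625 + 4·2.375 = 11.12 in; A_gv = 11.12 × 0.375 = 4.172 in².
A_nv = (11.12 − 4.5·0.875) × 0.375 = 2.695 in².
A_nt = (1.5 − 0.5·0.875) × 0.375 = 0.3984 in².
0.6 F_u A_nv = 105.1 kips; 0.6 F_y A_gv = 125.2 kips → shear rupture governs the shear term.
R_n = 105.1 + 1.0 × 65 × 0.3984 = 131 kips.
Design strength φR_n = 0.75 × 131 = 98.3 kips.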